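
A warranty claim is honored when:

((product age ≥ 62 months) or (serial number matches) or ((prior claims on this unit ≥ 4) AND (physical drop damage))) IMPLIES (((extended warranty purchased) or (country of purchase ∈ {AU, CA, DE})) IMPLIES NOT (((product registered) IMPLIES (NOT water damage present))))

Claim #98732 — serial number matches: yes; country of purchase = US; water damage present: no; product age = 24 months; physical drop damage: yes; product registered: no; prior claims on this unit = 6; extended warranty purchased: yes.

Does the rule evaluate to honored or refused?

Refused

Atomic conditions:
  product age ≥ 62 months: 24 ≥ 62 is false
  serial number matches: yes → true
  prior claims on this unit ≥ 4: 6 ≥ 4 is true
  physical drop damage: yes → true
  extended warranty purchased: yes → true
  country of purchase ∈ {AU, CA, DE}: US is not in the set → false
  product registered: no → false
  NOT water damage present: no → true
Combine:
[1.3] true AND true = true
[1] false OR true OR true = true
[2.1] true OR false = true
[2.2.1] false → true (antecedent false ⇒ implication holds) = true
[2.2] NOT true = false
[2] true → false = false
[root] true → false = false
Overall: false → refused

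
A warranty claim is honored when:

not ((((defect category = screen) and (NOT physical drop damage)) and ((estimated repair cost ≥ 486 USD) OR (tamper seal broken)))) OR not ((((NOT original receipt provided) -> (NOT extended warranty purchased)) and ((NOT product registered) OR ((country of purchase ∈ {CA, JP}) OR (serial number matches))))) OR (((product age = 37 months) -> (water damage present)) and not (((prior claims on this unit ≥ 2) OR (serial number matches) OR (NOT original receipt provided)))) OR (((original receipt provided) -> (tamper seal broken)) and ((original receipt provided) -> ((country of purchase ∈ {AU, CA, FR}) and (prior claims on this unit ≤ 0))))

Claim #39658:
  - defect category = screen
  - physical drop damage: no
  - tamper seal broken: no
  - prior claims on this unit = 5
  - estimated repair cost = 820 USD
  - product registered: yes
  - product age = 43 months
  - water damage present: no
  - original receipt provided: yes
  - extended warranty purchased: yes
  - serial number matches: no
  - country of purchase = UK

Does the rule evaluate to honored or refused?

Honored

Atomic conditions:
  defect category = screen: screen == screen is true
  NOT physical drop damage: no → true
  estimated repair cost ≥ 486 USD: 820 ≥ 486 is true
  tamper seal broken: no → false
  NOT original receipt provided: yes → false
  NOT extended warranty purchased: yes → false
  NOT product registered: yes → false
  country of purchase ∈ {CA, JP}: UK is not in the set → false
  serial number matches: no → false
  product age = 37 months: 43 == 37 is false
  water damage present: no → false
  prior claims on this unit ≥ 2: 5 ≥ 2 is true
  original receipt provided: yes → true
  country of purchase ∈ {AU, CA, FR}: UK is not in the set → false
  prior claims on this unit ≤ 0: 5 ≤ 0 is false
Combine:
[1.1.1] true AND true = true
[1.1.2] true OR false = true
[1.1] true AND true = true
[1] NOT true = false
[2.1.1] false → false (antecedent false ⇒ implication holds) = true
[2.1.2.2] false OR false = false
[2.1.2] false OR false = false
[2.1] true AND false = false
[2] NOT false = true
[3.1] false → false (antecedent false ⇒ implication holds) = true
[3.2.1] true OR false OR false = true
[3.2] NOT true = false
[3] true AND false = false
[4.1] true → false = false
[4.2.2] false AND false = false
[4.2] true → false = false
[4] false AND false = false
[root] false OR true OR false OR false = true
Overall: true → honored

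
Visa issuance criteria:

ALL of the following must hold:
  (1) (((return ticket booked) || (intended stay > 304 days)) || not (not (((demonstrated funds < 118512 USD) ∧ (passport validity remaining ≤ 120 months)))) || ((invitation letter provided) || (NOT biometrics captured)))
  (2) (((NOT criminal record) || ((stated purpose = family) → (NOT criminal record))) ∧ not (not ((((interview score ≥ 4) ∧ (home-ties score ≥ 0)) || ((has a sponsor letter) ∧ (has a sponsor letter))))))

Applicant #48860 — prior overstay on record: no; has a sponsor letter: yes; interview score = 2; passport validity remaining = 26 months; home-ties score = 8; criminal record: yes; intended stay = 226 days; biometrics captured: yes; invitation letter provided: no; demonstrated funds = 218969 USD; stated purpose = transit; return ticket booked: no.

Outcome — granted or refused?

Refused

Atomic conditions:
  return ticket booked: no → false
  intended stay > 304 days: 226 > 304 is false
  demonstrated funds < 118512 USD: 218969 < 118512 is false
  passport validity remaining ≤ 120 months: 26 ≤ 120 is true
  invitation letter provided: no → false
  NOT biometrics captured: yes → false
  NOT criminal record: yes → false
  stated purpose = family: transit == family is false
  interview score ≥ 4: 2 ≥ 4 is false
  home-ties score ≥ 0: 8 ≥ 0 is true
  has a sponsor letter: yes → true
Combine:
[1.1] false OR false = false
[1.2.1.1] false AND true = false
[1.2.1] NOT false = true
[1.2] NOT true = false
[1.3] false OR false = false
[1] false OR false OR false = false
[2.1.2] false → false (antecedent false ⇒ implication holds) = true
[2.1] false OR true = true
[2.2.1.1.1] false AND true = false
[2.2.1.1.2] true AND true = true
[2.2.1.1] false OR true = true
[2.2.1] NOT true = false
[2.2] NOT false = true
[2] true AND true = true
[root] false AND true = false
Overall: false → refused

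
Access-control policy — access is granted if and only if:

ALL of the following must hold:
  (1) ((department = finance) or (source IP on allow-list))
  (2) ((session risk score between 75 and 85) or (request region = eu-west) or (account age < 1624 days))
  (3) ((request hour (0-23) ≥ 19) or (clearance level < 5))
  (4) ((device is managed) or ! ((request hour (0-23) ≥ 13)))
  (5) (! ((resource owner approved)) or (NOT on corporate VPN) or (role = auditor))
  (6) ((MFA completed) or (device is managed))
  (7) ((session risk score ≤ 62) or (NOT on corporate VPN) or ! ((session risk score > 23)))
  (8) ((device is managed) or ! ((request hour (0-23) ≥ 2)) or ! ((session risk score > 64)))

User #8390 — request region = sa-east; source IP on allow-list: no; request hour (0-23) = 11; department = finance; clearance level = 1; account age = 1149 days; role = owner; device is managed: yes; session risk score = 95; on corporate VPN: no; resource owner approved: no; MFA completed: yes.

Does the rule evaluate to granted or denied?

Granted

Atomic conditions:
  department = finance: finance == finance is true
  source IP on allow-list: no → false
  session risk score between 75 and 85: 95 in [75, 85] is false
  request region = eu-west: sa-east == eu-west is false
  account age < 1624 days: 1149 < 1624 is true
  request hour (0-23) ≥ 19: 11 ≥ 19 is false
  clearance level < 5: 1 < 5 is true
  device is managed: yes → true
  request hour (0-23) ≥ 13: 11 ≥ 13 is false
  resource owner approved: no → false
  NOT on corporate VPN: no → true
  role = auditor: owner == auditor is false
  MFA completed: yes → true
  session risk score ≤ 62: 95 ≤ 62 is false
  session risk score > 23: 95 > 23 is true
  request hour (0-23) ≥ 2: 11 ≥ 2 is true
  session risk score > 64: 95 > 64 is true
Combine:
[1] true OR false = true
[2] false OR false OR true = true
[3] false OR true = true
[4.2] NOT false = true
[4] true OR true = true
[5.1] NOT false = true
[5] true OR true OR false = true
[6] true OR true = true
[7.3] NOT true = false
[7] false OR true OR false = true
[8.2] NOT true = false
[8.3] NOT true = false
[8] true OR false OR false = true
[root] true AND true AND true AND true AND true AND true AND true AND true = true
Overall: true → granted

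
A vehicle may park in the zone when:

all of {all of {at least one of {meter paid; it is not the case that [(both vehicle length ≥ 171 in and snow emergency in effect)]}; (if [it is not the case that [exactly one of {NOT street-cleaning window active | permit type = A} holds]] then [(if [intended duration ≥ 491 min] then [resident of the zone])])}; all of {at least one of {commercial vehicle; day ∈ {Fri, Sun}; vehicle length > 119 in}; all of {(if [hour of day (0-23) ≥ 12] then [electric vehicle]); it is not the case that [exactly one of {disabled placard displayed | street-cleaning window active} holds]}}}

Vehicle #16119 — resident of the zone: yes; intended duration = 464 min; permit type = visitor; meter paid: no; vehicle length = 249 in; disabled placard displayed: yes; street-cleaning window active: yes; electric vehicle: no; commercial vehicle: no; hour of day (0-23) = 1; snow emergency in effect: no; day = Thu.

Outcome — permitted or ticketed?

Atomic conditions:
  meter paid: no → false
  vehicle length ≥ 171 in: 249 ≥ 171 is true
  snow emergency in effect: no → false
  NOT street-cleaning window active: yes → false
  permit type = A: visitor == A is false
  intended duration ≥ 491 min: 464 ≥ 491 is false
  resident of the zone: yes → true
  commercial vehicle: no → false
  day ∈ {Fri, Sun}: Thu is not in the set → false
  vehicle length > 119 in: 249 > 119 is true
  hour of day (0-23) ≥ 12: 1 ≥ 12 is false
  electric vehicle: no → false
  disabled placard displayed: yes → true
  street-cleaning window active: yes → true
Combine:
[1.1.2.1] true AND false = false
[1.1.2] NOT false = true
[1.1] false OR true = true
[1.2.1.1] exactly-one(false, false) = false
[1.2.1] NOT false = true
[1.2.2] false → true (antecedent false ⇒ implication holds) = true
[1.2] true → true = true
[1] true AND true = true
[2.1] false OR false OR true = true
[2.2.1] false → false (antecedent false ⇒ implication holds) = true
[2.2.2.1] exactly-one(true, true) = false
[2.2.2] NOT false = true
[2.2] true AND true = true
[2] true AND true = true
[root] true AND true = true
Overall: true → permitted

Permitted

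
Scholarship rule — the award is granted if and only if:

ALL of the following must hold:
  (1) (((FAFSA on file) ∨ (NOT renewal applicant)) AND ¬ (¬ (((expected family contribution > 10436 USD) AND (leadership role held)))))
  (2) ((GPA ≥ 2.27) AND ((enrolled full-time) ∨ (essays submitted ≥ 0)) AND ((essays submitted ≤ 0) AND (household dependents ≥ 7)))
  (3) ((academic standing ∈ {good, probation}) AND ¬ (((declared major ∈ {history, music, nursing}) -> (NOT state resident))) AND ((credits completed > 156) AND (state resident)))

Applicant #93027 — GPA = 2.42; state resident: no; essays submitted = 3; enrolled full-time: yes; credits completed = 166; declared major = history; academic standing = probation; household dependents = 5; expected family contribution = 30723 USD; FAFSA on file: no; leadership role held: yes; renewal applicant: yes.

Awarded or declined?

Declined

Atomic conditions:
  FAFSA on file: no → false
  NOT renewal applicant: yes → false
  expected family contribution > 10436 USD: 30723 > 10436 is true
  leadership role held: yes → true
  GPA ≥ 2.27: 2.42 ≥ 2.27 is true
  enrolled full-time: yes → true
  essays submitted ≥ 0: 3 ≥ 0 is true
  essays submitted ≤ 0: 3 ≤ 0 is false
  household dependents ≥ 7: 5 ≥ 7 is false
  academic standing ∈ {good, probation}: probation is in the set → true
  declared major ∈ {history, music, nursing}: history is in the set → true
  NOT state resident: no → true
  credits completed > 156: 166 > 156 is true
  state resident: no → false
Combine:
[1.1] false OR false = false
[1.2.1.1] true AND true = true
[1.2.1] NOT true = false
[1.2] NOT false = true
[1] false AND true = false
[2.2] true OR true = true
[2.3] false AND false = false
[2] true AND true AND false = false
[3.2.1] true → true = true
[3.2] NOT true = false
[3.3] true AND false = false
[3] true AND false AND false = false
[root] false AND false AND false = false
Overall: false → declined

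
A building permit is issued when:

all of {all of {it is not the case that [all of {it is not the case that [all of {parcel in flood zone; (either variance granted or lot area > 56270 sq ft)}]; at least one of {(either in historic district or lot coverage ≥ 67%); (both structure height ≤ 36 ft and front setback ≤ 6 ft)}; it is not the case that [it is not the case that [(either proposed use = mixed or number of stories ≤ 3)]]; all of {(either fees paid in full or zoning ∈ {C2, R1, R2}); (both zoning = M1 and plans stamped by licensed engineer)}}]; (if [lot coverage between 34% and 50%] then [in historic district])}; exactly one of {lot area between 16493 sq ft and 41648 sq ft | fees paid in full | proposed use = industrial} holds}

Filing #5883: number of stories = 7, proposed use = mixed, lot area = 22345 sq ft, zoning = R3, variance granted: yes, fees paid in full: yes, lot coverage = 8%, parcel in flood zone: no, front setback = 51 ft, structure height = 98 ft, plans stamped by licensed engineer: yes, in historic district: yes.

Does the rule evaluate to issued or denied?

Denied

Atomic conditions:
  parcel in flood zone: no → false
  variance granted: yes → true
  lot area > 56270 sq ft: 22345 > 56270 is false
  in historic district: yes → true
  lot coverage ≥ 67%: 8 ≥ 67 is false
  structure height ≤ 36 ft: 98 ≤ 36 is false
  front setback ≤ 6 ft: 51 ≤ 6 is false
  proposed use = mixed: mixed == mixed is true
  number of stories ≤ 3: 7 ≤ 3 is false
  fees paid in full: yes → true
  zoning ∈ {C2, R1, R2}: R3 is not in the set → false
  zoning = M1: R3 == M1 is false
  plans stamped by licensed engineer: yes → true
  lot coverage between 34% and 50%: 8 in [34, 50] is false
  lot area between 16493 sq ft and 41648 sq ft: 22345 in [16493, 41648] is true
  proposed use = industrial: mixed == industrial is false
Combine:
[1.1.1.1.1.2] true OR false = true
[1.1.1.1.1] false AND true = false
[1.1.1.1] NOT false = true
[1.1.1.2.1] true OR false = true
[1.1.1.2.2] false AND false = false
[1.1.1.2] true OR false = true
[1.1.1.3.1.1] true OR false = true
[1.1.1.3.1] NOT true = false
[1.1.1.3] NOT false = true
[1.1.1.4.1] true OR false = true
[1.1.1.4.2] false AND true = false
[1.1.1.4] true AND false = false
[1.1.1] true AND true AND true AND false = false
[1.1] NOT false = true
[1.2] false → true (antecedent false ⇒ implication holds) = true
[1] true AND true = true
[2] exactly-one(true, true, false) = false
[root] true AND false = false
Overall: false → denied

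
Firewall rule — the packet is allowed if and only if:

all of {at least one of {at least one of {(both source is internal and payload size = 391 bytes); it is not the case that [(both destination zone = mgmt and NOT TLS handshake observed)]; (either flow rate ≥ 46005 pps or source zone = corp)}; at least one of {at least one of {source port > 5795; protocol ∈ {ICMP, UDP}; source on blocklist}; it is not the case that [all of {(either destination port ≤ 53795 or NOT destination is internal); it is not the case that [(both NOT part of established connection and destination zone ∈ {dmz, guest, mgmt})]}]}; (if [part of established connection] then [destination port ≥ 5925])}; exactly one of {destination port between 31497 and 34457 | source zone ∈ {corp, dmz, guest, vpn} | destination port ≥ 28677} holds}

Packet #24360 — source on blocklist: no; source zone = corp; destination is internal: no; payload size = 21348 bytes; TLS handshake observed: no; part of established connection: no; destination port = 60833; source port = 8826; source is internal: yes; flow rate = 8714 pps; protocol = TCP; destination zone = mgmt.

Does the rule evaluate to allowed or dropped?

Atomic conditions:
  source is internal: yes → true
  payload size = 391 bytes: 21348 == 391 is false
  destination zone = mgmt: mgmt == mgmt is true
  NOT TLS handshake observed: no → true
  flow rate ≥ 46005 pps: 8714 ≥ 46005 is false
  source zone = corp: corp == corp is true
  source port > 5795: 8826 > 5795 is true
  protocol ∈ {ICMP, UDP}: TCP is not in the set → false
  source on blocklist: no → false
  destination port ≤ 53795: 60833 ≤ 53795 is false
  NOT destination is internal: no → true
  NOT part of established connection: no → true
  destination zone ∈ {dmz, guest, mgmt}: mgmt is in the set → true
  part of established connection: no → false
  destination port ≥ 5925: 60833 ≥ 5925 is true
  destination port between 31497 and 34457: 60833 in [31497, 34457] is false
  source zone ∈ {corp, dmz, guest, vpn}: corp is in the set → true
  destination port ≥ 28677: 60833 ≥ 28677 is true
Combine:
[1.1.1] true AND false = false
[1.1.2.1] true AND true = true
[1.1.2] NOT true = false
[1.1.3] false OR true = true
[1.1] false OR false OR true = true
[1.2.1] true OR false OR false = true
[1.2.2.1.1] false OR true = true
[1.2.2.1.2.1] true AND true = true
[1.2.2.1.2] NOT true = false
[1.2.2.1] true AND false = false
[1.2.2] NOT false = true
[1.2] true OR true = true
[1.3] false → true (antecedent false ⇒ implication holds) = true
[1] true OR true OR true = true
[2] exactly-one(false, true, true) = false
[root] true AND false = false
Overall: false → dropped

Dropped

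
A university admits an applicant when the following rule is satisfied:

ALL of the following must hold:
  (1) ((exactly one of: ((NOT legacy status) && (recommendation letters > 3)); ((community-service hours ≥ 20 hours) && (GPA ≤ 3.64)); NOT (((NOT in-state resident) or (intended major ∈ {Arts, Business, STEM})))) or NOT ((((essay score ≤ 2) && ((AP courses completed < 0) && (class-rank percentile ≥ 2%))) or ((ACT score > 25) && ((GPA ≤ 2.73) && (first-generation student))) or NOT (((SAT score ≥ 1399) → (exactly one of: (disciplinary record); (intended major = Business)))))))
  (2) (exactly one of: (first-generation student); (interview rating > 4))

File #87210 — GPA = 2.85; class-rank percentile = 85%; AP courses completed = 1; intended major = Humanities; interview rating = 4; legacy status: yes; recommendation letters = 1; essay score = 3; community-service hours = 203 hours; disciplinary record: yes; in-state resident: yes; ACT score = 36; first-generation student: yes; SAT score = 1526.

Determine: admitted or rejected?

Atomic conditions:
  NOT legacy status: yes → false
  recommendation letters > 3: 1 > 3 is false
  community-service hours ≥ 20 hours: 203 ≥ 20 is true
  GPA ≤ 3.64: 2.85 ≤ 3.64 is true
  NOT in-state resident: yes → false
  intended major ∈ {Arts, Business, STEM}: Humanities is not in the set → false
  essay score ≤ 2: 3 ≤ 2 is false
  AP courses completed < 0: 1 < 0 is false
  class-rank percentile ≥ 2%: 85 ≥ 2 is true
  ACT score > 25: 36 > 25 is true
  GPA ≤ 2.73: 2.85 ≤ 2.73 is false
  first-generation student: yes → true
  SAT score ≥ 1399: 1526 ≥ 1399 is true
  disciplinary record: yes → true
  intended major = Business: Humanities == Business is false
  interview rating > 4: 4 > 4 is false
Combine:
[1.1.1] false AND false = false
[1.1.2] true AND true = true
[1.1.3.1] false OR false = false
[1.1.3] NOT false = true
[1.1] exactly-one(false, true, true) = false
[1.2.1.1.2] false AND true = false
[1.2.1.1] false AND false = false
[1.2.1.2.2] false AND true = false
[1.2.1.2] true AND false = false
[1.2.1.3.1.2] exactly-one(true, false) = true
[1.2.1.3.1] true → true = true
[1.2.1.3] NOT true = false
[1.2.1] false OR false OR false = false
[1.2] NOT false = true
[1] false OR true = true
[2] exactly-one(true, false) = true
[root] true AND true = true
Overall: true → admitted

Admitted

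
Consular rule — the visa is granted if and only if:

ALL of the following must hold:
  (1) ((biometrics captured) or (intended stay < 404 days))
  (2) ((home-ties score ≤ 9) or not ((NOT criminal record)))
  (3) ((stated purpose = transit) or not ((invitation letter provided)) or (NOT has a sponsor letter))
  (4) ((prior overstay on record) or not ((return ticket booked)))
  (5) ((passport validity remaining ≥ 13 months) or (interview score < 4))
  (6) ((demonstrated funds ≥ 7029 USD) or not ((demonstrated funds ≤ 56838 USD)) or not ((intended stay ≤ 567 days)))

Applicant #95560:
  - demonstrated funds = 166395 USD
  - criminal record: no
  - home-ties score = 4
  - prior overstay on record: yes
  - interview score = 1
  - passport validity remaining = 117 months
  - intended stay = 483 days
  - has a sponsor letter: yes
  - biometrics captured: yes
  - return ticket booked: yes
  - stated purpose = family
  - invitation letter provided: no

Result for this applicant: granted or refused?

Atomic conditions:
  biometrics captured: yes → true
  intended stay < 404 days: 483 < 404 is false
  home-ties score ≤ 9: 4 ≤ 9 is true
  NOT criminal record: no → true
  stated purpose = transit: family == transit is false
  invitation letter provided: no → false
  NOT has a sponsor letter: yes → false
  prior overstay on record: yes → true
  return ticket booked: yes → true
  passport validity remaining ≥ 13 months: 117 ≥ 13 is true
  interview score < 4: 1 < 4 is true
  demonstrated funds ≥ 7029 USD: 166395 ≥ 7029 is true
  demonstrated funds ≤ 56838 USD: 166395 ≤ 56838 is false
  intended stay ≤ 567 days: 483 ≤ 567 is true
Combine:
[1] true OR false = true
[2.2] NOT true = false
[2] true OR false = true
[3.2] NOT false = true
[3] false OR true OR false = true
[4.2] NOT true = false
[4] true OR false = true
[5] true OR true = true
[6.2] NOT false = true
[6.3] NOT true = false
[6] true OR true OR false = true
[root] true AND true AND true AND true AND true AND true = true
Overall: true → granted

Granted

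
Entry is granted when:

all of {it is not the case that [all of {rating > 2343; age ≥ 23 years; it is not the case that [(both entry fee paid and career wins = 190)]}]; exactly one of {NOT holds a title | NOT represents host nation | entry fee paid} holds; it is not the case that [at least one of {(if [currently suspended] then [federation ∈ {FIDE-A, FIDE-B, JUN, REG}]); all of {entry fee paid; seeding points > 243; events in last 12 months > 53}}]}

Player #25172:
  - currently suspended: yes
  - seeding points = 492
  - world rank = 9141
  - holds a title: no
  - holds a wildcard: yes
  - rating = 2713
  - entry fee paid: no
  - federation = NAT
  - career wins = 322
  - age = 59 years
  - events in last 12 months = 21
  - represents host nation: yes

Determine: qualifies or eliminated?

Atomic conditions:
  rating > 2343: 2713 > 2343 is true
  age ≥ 23 years: 59 ≥ 23 is true
  entry fee paid: no → false
  career wins = 190: 322 == 190 is false
  NOT holds a title: no → true
  NOT represents host nation: yes → false
  currently suspended: yes → true
  federation ∈ {FIDE-A, FIDE-B, JUN, REG}: NAT is not in the set → false
  seeding points > 243: 492 > 243 is true
  events in last 12 months > 53: 21 > 53 is false
Combine:
[1.1.3.1] false AND false = false
[1.1.3] NOT false = true
[1.1] true AND true AND true = true
[1] NOT true = false
[2] exactly-one(true, false, false) = true
[3.1.1] true → false = false
[3.1.2] false AND true AND false = false
[3.1] false OR false = false
[3] NOT false = true
[root] false AND true AND true = false
Overall: false → eliminated

Eliminated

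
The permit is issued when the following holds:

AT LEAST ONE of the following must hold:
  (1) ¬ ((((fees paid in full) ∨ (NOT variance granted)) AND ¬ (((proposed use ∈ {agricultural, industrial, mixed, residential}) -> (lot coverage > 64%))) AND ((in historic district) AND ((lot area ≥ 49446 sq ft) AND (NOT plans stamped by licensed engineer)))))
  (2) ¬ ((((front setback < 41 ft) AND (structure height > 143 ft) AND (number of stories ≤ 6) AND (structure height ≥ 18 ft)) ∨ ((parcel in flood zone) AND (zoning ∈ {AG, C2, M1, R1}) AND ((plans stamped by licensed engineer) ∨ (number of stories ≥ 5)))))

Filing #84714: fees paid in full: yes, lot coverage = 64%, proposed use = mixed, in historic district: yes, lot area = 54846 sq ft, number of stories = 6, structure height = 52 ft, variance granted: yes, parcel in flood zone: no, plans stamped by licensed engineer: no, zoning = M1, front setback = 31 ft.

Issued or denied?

Issued

Atomic conditions:
  fees paid in full: yes → true
  NOT variance granted: yes → false
  proposed use ∈ {agricultural, industrial, mixed, residential}: mixed is in the set → true
  lot coverage > 64%: 64 > 64 is false
  in historic district: yes → true
  lot area ≥ 49446 sq ft: 54846 ≥ 49446 is true
  NOT plans stamped by licensed engineer: no → true
  front setback < 41 ft: 31 < 41 is true
  structure height > 143 ft: 52 > 143 is false
  number of stories ≤ 6: 6 ≤ 6 is true
  structure height ≥ 18 ft: 52 ≥ 18 is true
  parcel in flood zone: no → false
  zoning ∈ {AG, C2, M1, R1}: M1 is in the set → true
  plans stamped by licensed engineer: no → false
  number of stories ≥ 5: 6 ≥ 5 is true
Combine:
[1.1.1] true OR false = true
[1.1.2.1] true → false = false
[1.1.2] NOT false = true
[1.1.3.2] true AND true = true
[1.1.3] true AND true = true
[1.1] true AND true AND true = true
[1] NOT true = false
[2.1.1] true AND false AND true AND true = false
[2.1.2.3] false OR true = true
[2.1.2] false AND true AND true = false
[2.1] false OR false = false
[2] NOT false = true
[root] false OR true = true
Overall: true → issued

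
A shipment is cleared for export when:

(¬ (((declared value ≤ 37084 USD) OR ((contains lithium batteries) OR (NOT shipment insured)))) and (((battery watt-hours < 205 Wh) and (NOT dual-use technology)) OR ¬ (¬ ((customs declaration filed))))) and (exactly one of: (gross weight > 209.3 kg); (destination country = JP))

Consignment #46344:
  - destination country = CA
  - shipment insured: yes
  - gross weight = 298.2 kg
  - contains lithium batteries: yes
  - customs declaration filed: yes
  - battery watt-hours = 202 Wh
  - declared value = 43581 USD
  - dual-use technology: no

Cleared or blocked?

Atomic conditions:
  declared value ≤ 37084 USD: 43581 ≤ 37084 is false
  contains lithium batteries: yes → true
  NOT shipment insured: yes → false
  battery watt-hours < 205 Wh: 202 < 205 is true
  NOT dual-use technology: no → true
  customs declaration filed: yes → true
  gross weight > 209.3 kg: 298.2 > 209.3 is true
  destination country = JP: CA == JP is false
Combine:
[1.1.1.2] true OR false = true
[1.1.1] false OR true = true
[1.1] NOT true = false
[1.2.1] true AND true = true
[1.2.2.1] NOT true = false
[1.2.2] NOT false = true
[1.2] true OR true = true
[1] false AND true = false
[2] exactly-one(true, false) = true
[root] false AND true = false
Overall: false → blocked

Blocked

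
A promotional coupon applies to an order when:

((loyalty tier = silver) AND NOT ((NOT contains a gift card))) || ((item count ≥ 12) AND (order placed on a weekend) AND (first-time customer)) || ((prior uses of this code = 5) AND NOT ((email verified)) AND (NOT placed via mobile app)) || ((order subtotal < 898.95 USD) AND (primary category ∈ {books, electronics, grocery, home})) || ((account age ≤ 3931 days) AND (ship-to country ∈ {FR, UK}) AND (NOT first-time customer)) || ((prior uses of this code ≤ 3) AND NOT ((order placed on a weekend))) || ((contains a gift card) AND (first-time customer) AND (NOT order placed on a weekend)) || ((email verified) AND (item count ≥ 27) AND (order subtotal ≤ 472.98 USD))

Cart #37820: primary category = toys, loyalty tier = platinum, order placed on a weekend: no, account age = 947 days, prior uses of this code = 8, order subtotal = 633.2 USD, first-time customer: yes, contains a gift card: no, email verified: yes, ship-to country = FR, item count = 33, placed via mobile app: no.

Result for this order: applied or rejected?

Rejected

Atomic conditions:
  loyalty tier = silver: platinum == silver is false
  NOT contains a gift card: no → true
  item count ≥ 12: 33 ≥ 12 is true
  order placed on a weekend: no → false
  first-time customer: yes → true
  prior uses of this code = 5: 8 == 5 is false
  email verified: yes → true
  NOT placed via mobile app: no → true
  order subtotal < 898.95 USD: 633.2 < 898.95 is true
  primary category ∈ {books, electronics, grocery, home}: toys is not in the set → false
  account age ≤ 3931 days: 947 ≤ 3931 is true
  ship-to country ∈ {FR, UK}: FR is in the set → true
  NOT first-time customer: yes → false
  prior uses of this code ≤ 3: 8 ≤ 3 is false
  contains a gift card: no → false
  NOT order placed on a weekend: no → true
  item count ≥ 27: 33 ≥ 27 is true
  order subtotal ≤ 472.98 USD: 633.2 ≤ 472.98 is false
Combine:
[1.2] NOT true = false
[1] false AND false = false
[2] true AND false AND true = false
[3.2] NOT true = false
[3] false AND false AND true = false
[4] true AND false = false
[5] true AND true AND false = false
[6.2] NOT false = true
[6] false AND true = false
[7] false AND true AND true = false
[8] true AND true AND false = false
[root] false OR false OR false OR false OR false OR false OR false OR false = false
Overall: false → rejected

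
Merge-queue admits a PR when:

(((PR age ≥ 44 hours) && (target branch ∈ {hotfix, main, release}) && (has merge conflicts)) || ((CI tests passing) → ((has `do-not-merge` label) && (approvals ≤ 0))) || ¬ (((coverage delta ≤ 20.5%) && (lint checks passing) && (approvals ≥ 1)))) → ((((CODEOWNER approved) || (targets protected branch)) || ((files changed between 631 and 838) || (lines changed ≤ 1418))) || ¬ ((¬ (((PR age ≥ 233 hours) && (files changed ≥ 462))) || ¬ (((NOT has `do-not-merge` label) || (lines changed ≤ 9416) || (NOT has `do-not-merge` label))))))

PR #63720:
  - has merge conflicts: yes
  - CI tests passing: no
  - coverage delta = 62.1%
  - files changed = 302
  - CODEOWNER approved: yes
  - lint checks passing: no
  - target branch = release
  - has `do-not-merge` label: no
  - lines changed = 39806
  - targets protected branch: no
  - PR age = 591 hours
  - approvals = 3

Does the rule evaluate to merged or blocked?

Merged

Atomic conditions:
  PR age ≥ 44 hours: 591 ≥ 44 is true
  target branch ∈ {hotfix, main, release}: release is in the set → true
  has merge conflicts: yes → true
  CI tests passing: no → false
  has `do-not-merge` label: no → false
  approvals ≤ 0: 3 ≤ 0 is false
  coverage delta ≤ 20.5%: 62.1 ≤ 20.5 is false
  lint checks passing: no → false
  approvals ≥ 1: 3 ≥ 1 is true
  CODEOWNER approved: yes → true
  targets protected branch: no → false
  files changed between 631 and 838: 302 in [631, 838] is false
  lines changed ≤ 1418: 39806 ≤ 1418 is false
  PR age ≥ 233 hours: 591 ≥ 233 is true
  files changed ≥ 462: 302 ≥ 462 is false
  NOT has `do-not-merge` label: no → true
  lines changed ≤ 9416: 39806 ≤ 9416 is false
Combine:
[1.1] true AND true AND true = true
[1.2.2] false AND false = false
[1.2] false → false (antecedent false ⇒ implication holds) = true
[1.3.1] false AND false AND true = false
[1.3] NOT false = true
[1] true OR true OR true = true
[2.1.1] true OR false = true
[2.1.2] false OR false = false
[2.1] true OR false = true
[2.2.1.1.1] true AND false = false
[2.2.1.1] NOT false = true
[2.2.1.2.1] true OR false OR true = true
[2.2.1.2] NOT true = false
[2.2.1] true OR false = true
[2.2] NOT true = false
[2] true OR false = true
[root] true → true = true
Overall: true → merged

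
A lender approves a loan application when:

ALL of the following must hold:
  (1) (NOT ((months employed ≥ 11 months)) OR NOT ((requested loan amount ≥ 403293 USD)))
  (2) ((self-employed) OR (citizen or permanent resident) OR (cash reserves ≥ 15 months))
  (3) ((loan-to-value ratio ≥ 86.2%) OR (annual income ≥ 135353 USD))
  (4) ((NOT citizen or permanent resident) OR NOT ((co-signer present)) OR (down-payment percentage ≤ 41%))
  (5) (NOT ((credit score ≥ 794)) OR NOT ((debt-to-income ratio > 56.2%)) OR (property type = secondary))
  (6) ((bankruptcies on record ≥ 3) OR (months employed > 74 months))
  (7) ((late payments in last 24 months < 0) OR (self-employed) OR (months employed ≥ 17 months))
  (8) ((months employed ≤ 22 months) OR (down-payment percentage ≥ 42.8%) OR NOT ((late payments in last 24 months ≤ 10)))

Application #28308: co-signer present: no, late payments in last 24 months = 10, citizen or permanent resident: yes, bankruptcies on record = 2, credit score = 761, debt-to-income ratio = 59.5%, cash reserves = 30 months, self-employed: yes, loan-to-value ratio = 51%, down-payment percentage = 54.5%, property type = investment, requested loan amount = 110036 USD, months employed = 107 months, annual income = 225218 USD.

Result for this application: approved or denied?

Atomic conditions:
  months employed ≥ 11 months: 107 ≥ 11 is true
  requested loan amount ≥ 403293 USD: 110036 ≥ 403293 is false
  self-employed: yes → true
  citizen or permanent resident: yes → true
  cash reserves ≥ 15 months: 30 ≥ 15 is true
  loan-to-value ratio ≥ 86.2%: 51 ≥ 86.2 is false
  annual income ≥ 135353 USD: 225218 ≥ 135353 is true
  NOT citizen or permanent resident: yes → false
  co-signer present: no → false
  down-payment percentage ≤ 41%: 54.5 ≤ 41 is false
  credit score ≥ 794: 761 ≥ 794 is false
  debt-to-income ratio > 56.2%: 59.5 > 56.2 is true
  property type = secondary: investment == secondary is false
  bankruptcies on record ≥ 3: 2 ≥ 3 is false
  months employed > 74 months: 107 > 74 is true
  late payments in last 24 months < 0: 10 < 0 is false
  months employed ≥ 17 months: 107 ≥ 17 is true
  months employed ≤ 22 months: 107 ≤ 22 is false
  down-payment percentage ≥ 42.8%: 54.5 ≥ 42.8 is true
  late payments in last 24 months ≤ 10: 10 ≤ 10 is true
Combine:
[1.1] NOT true = false
[1.2] NOT false = true
[1] false OR true = true
[2] true OR true OR true = true
[3] false OR true = true
[4.2] NOT false = true
[4] false OR true OR false = true
[5.1] NOT false = true
[5.2] NOT true = false
[5] true OR false OR false = true
[6] false OR true = true
[7] false OR true OR true = true
[8.3] NOT true = false
[8] false OR true OR false = true
[root] true AND true AND true AND true AND true AND true AND true AND true = true
Overall: true → approved

Approved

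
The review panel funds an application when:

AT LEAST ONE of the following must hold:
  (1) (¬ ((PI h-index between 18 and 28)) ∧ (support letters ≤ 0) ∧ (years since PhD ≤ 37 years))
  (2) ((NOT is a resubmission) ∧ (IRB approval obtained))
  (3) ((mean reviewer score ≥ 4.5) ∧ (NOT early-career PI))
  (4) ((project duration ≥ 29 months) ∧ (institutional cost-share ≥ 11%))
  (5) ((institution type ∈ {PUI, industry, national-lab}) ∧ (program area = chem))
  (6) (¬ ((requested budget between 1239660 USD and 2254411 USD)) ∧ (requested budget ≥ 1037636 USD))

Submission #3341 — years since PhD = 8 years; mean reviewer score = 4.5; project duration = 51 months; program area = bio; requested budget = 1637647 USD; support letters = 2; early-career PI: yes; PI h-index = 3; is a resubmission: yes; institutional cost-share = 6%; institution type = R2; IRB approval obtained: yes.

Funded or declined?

Atomic conditions:
  PI h-index between 18 and 28: 3 in [18, 28] is false
  support letters ≤ 0: 2 ≤ 0 is false
  years since PhD ≤ 37 years: 8 ≤ 37 is true
  NOT is a resubmission: yes → false
  IRB approval obtained: yes → true
  mean reviewer score ≥ 4.5: 4.5 ≥ 4.5 is true
  NOT early-career PI: yes → false
  project duration ≥ 29 months: 51 ≥ 29 is true
  institutional cost-share ≥ 11%: 6 ≥ 11 is false
  institution type ∈ {PUI, industry, national-lab}: R2 is not in the set → false
  program area = chem: bio == chem is false
  requested budget between 1239660 USD and 2254411 USD: 1637647 in [1239660, 2254411] is true
  requested budget ≥ 1037636 USD: 1637647 ≥ 1037636 is true
Combine:
[1.1] NOT false = true
[1] true AND false AND true = false
[2] false AND true = false
[3] true AND false = false
[4] true AND false = false
[5] false AND false = false
[6.1] NOT true = false
[6] false AND true = false
[root] false OR false OR false OR false OR false OR false = false
Overall: false → declined

Declined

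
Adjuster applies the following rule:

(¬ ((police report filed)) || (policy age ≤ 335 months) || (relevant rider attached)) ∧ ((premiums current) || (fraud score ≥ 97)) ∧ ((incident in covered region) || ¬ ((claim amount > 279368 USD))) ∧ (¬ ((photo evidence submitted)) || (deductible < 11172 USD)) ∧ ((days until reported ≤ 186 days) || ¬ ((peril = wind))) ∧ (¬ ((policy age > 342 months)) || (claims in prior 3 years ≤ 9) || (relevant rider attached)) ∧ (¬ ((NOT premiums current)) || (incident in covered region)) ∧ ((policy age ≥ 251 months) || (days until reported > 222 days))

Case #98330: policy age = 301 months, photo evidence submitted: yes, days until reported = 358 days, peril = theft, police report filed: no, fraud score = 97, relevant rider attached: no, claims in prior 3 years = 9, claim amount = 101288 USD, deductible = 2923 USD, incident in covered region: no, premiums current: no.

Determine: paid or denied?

Denied

Atomic conditions:
  police report filed: no → false
  policy age ≤ 335 months: 301 ≤ 335 is true
  relevant rider attached: no → false
  premiums current: no → false
  fraud score ≥ 97: 97 ≥ 97 is true
  incident in covered region: no → false
  claim amount > 279368 USD: 101288 > 279368 is false
  photo evidence submitted: yes → true
  deductible < 11172 USD: 2923 < 11172 is true
  days until reported ≤ 186 days: 358 ≤ 186 is false
  peril = wind: theft == wind is false
  policy age > 342 months: 301 > 342 is false
  claims in prior 3 years ≤ 9: 9 ≤ 9 is true
  NOT premiums current: no → true
  policy age ≥ 251 months: 301 ≥ 251 is true
  days until reported > 222 days: 358 > 222 is true
Combine:
[1.1] NOT false = true
[1] true OR true OR false = true
[2] false OR true = true
[3.2] NOT false = true
[3] false OR true = true
[4.1] NOT true = false
[4] false OR true = true
[5.2] NOT false = true
[5] false OR true = true
[6.1] NOT false = true
[6] true OR true OR false = true
[7.1] NOT true = false
[7] false OR false = false
[8] true OR true = true
[root] true AND true AND true AND true AND true AND true AND false AND true = false
Overall: false → denied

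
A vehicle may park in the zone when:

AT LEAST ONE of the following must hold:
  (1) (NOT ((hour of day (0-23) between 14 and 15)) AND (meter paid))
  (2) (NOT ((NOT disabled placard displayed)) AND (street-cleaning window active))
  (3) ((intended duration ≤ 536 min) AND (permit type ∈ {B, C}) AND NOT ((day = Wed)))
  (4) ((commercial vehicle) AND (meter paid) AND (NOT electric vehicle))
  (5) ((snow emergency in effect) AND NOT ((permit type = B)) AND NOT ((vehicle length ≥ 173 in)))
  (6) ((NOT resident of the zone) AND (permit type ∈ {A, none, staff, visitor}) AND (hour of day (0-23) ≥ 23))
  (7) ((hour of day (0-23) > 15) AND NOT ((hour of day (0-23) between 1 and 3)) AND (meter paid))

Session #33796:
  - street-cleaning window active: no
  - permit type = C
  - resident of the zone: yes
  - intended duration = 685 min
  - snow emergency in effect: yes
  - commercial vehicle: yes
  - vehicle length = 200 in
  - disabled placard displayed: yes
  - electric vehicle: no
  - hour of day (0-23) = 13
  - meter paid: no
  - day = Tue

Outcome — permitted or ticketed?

Atomic conditions:
  hour of day (0-23) between 14 and 15: 13 in [14, 15] is false
  meter paid: no → false
  NOT disabled placard displayed: yes → false
  street-cleaning window active: no → false
  intended duration ≤ 536 min: 685 ≤ 536 is false
  permit type ∈ {B, C}: C is in the set → true
  day = Wed: Tue == Wed is false
  commercial vehicle: yes → true
  NOT electric vehicle: no → true
  snow emergency in effect: yes → true
  permit type = B: C == B is false
  vehicle length ≥ 173 in: 200 ≥ 173 is true
  NOT resident of the zone: yes → false
  permit type ∈ {A, none, staff, visitor}: C is not in the set → false
  hour of day (0-23) ≥ 23: 13 ≥ 23 is false
  hour of day (0-23) > 15: 13 > 15 is false
  hour of day (0-23) between 1 and 3: 13 in [1, 3] is false
Combine:
[1.1] NOT false = true
[1] true AND false = false
[2.1] NOT false = true
[2] true AND false = false
[3.3] NOT false = true
[3] false AND true AND true = false
[4] true AND false AND true = false
[5.2] NOT false = true
[5.3] NOT true = false
[5] true AND true AND false = false
[6] false AND false AND false = false
[7.2] NOT false = true
[7] false AND true AND false = false
[root] false OR false OR false OR false OR false OR false OR false = false
Overall: false → ticketed

Ticketed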